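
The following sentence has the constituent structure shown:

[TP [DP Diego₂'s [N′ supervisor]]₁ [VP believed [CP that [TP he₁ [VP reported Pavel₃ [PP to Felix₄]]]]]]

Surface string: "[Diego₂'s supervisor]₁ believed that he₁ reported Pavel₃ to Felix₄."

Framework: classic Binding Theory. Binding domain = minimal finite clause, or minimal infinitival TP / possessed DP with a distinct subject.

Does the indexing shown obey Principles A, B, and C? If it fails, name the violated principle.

grammatical

The two coindexed NPs are *[Diego₂'s supervisor]₁* and *he₁*.
*he₁* is a pronoun; nothing c-commands it within its binding domain (the embedded TP.), so Principle B holds trivially.
*[Diego₂'s supervisor]₁* is an R-expression; *he₁* does not c-command it, and no other NP shares its index, so Principle C is satisfied.
All principles are respected.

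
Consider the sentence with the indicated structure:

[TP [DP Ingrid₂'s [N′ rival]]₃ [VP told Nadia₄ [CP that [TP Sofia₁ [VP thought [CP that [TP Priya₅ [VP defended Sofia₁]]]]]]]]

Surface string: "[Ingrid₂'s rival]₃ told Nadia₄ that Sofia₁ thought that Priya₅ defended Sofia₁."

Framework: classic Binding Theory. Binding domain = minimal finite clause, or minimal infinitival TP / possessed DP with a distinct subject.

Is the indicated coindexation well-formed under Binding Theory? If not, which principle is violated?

Principle C

The two coindexed NPs are *Sofia₁* (the lower occurrence) and *Sofia₁* (the higher occurrence).
*Sofia₁* (the lower occurrence) is an R-expression. Principle C requires it to be free everywhere.
*Sofia₁* (the higher occurrence) c-commands it and carries the same index.
The R-expression is bound → Principle C violation.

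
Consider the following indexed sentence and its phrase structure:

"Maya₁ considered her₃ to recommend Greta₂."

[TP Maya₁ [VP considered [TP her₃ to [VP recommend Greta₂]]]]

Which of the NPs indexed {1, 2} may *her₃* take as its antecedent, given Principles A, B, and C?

none

*her* is a pronoun, so Principle B applies: it must be free in its binding domain.
Binding domain of *her₃*: the matrix TP, whose subject is Maya₁.
*Maya₁* c-commands the pronoun within its binding domain → coindexation would violate Principle B.
*Greta₂*: the pronoun c-commands this R-expression → coindexation would violate Principle C on *Greta₂*.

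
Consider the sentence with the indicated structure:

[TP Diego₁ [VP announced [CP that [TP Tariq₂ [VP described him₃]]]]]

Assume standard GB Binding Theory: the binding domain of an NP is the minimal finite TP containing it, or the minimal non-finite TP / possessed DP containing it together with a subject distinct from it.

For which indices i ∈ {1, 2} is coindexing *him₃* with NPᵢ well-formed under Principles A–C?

{1}

*him* is a pronoun, so Principle B applies: it must be free in its binding domain.
Binding domain of *him₃*: the embedded TP, whose subject is Tariq₂.
*Diego₁* c-commands the pronoun but from outside its binding domain, and is not c-commanded by it → coindexation permitted.
*Tariq₂* c-commands the pronoun within its binding domain → coindexation would violate Principle B.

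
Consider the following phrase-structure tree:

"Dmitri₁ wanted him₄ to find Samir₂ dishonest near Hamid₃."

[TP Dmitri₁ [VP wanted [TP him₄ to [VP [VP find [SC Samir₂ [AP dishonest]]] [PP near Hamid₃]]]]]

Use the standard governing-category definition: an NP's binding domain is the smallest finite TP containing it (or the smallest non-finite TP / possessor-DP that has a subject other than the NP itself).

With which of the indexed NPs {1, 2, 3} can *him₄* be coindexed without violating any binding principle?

*him* is a pronoun, so Principle B applies: it must be free in its binding domain.
Binding domain of *him₄*: the matrix TP, whose subject is Dmitri₁.
*Dmitri₁* c-commands the pronoun within its binding domain → coindexation would violate Principle B.
*Samir₂*: the pronoun c-commands this R-expression → coindexation would violate Principle C on *Samir₂*.
*Hamid₃*: the pronoun c-commands this R-expression → coindexation would violate Principle C on *Hamid₃*.

none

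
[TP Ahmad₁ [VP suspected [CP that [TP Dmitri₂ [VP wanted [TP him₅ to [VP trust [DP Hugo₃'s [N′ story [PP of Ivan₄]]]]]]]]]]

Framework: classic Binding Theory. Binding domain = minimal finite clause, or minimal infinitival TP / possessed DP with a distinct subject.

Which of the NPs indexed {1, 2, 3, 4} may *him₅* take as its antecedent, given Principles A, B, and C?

*him* is a pronoun, so Principle B applies: it must be free in its binding domain.
Binding domain of *him₅*: the embedded TP, whose subject is Dmitri₂.
*Ahmad₁* c-commands the pronoun but from outside its binding domain, and is not c-commanded by it → coindexation permitted.
*Dmitri₂* c-commands the pronoun within its binding domain → coindexation would violate Principle B.
*Hugo₃*: the pronoun c-commands this R-expression → coindexation would violate Principle C on *Hugo₃*.
*Ivan₄*: the pronoun c-commands this R-expression → coindexation would violate Principle C on *Ivan₄*.

{1}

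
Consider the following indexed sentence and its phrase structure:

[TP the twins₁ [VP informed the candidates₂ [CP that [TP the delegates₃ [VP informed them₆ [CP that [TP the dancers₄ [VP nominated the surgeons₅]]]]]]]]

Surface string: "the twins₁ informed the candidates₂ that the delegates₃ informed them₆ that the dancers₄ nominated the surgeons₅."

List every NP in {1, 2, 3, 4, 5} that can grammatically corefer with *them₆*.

{1, 2}

*them* is a pronoun, so Principle B applies: it must be free in its binding domain.
Binding domain of *them₆*: the embedded TP, whose subject is the delegates₃.
*the twins₁* c-commands the pronoun but from outside its binding domain, and is not c-commanded by it → coindexation permitted.
*the candidates₂* c-commands the pronoun but from outside its binding domain, and is not c-commanded by it → coindexation permitted.
*the delegates₃* c-commands the pronoun within its binding domain → coindexation would violate Principle B.
*the dancers₄*: the pronoun c-commands this R-expression → coindexation would violate Principle C on *the dancers₄*.
*the surgeons₅*: the pronoun c-commands this R-expression → coindexation would violate Principle C on *the surgeons₅*.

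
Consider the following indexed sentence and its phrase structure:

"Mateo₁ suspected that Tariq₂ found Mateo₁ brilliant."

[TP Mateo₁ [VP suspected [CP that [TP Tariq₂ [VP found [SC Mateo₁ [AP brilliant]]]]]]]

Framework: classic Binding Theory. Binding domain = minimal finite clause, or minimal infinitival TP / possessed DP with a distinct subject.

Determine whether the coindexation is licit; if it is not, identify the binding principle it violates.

Principle C

The two coindexed NPs are *Mateo₁* (the higher occurrence) and *Mateo₁* (the lower occurrence).
*Mateo₁* (the lower occurrence) is an R-expression. Principle C requires it to be free everywhere.
*Mateo₁* (the higher occurrence) c-commands it and carries the same index.
The R-expression is bound → Principle C violation.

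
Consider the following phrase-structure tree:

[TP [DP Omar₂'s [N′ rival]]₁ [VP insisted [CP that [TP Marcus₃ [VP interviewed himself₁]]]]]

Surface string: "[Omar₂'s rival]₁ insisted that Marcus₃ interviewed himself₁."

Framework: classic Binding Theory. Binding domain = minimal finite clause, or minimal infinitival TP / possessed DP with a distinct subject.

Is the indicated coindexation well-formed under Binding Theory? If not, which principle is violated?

Principle A

The two coindexed NPs are *[Omar₂'s rival]₁* and *himself₁*.
*himself₁* is an anaphor. Principle A requires it to be bound within its binding domain — the embedded TP, whose subject is Marcus₃.
Within that domain it is c-commanded by *Marcus₃*, which does not share its index.
*[Omar₂'s rival]₁* does c-command the anaphor, but from outside its binding domain.
The anaphor is unbound in its domain → Principle A violation.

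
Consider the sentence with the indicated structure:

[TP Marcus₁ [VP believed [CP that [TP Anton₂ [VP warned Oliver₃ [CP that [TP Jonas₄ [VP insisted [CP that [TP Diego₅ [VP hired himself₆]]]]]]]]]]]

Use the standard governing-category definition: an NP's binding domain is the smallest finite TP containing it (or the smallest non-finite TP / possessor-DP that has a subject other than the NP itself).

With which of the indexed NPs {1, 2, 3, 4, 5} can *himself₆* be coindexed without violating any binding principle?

{5}

*himself* is an anaphor, so Principle A applies: it must be bound in its binding domain.
Binding domain of *himself₆*: the embedded TP, whose subject is Diego₅.
*Marcus₁* c-commands the anaphor but is outside its binding domain → cannot satisfy Principle A.
*Anton₂* c-commands the anaphor but is outside its binding domain → cannot satisfy Principle A.
*Oliver₃* c-commands the anaphor but is outside its binding domain → cannot satisfy Principle A.
*Jonas₄* c-commands the anaphor but is outside its binding domain → cannot satisfy Principle A.
*Diego₅* c-commands the anaphor within its binding domain → licit binder.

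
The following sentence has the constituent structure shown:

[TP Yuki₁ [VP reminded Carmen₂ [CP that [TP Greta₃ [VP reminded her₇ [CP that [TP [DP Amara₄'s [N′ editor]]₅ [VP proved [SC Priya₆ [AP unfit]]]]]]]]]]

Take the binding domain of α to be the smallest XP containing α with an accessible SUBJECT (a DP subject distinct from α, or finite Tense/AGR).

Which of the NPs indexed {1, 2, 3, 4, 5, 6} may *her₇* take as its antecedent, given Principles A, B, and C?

*her* is a pronoun, so Principle B applies: it must be free in its binding domain.
Binding domain of *her₇*: the embedded TP, whose subject is Greta₃.
*Yuki₁* c-commands the pronoun but from outside its binding domain, and is not c-commanded by it → coindexation permitted.
*Carmen₂* c-commands the pronoun but from outside its binding domain, and is not c-commanded by it → coindexation permitted.
*Greta₃* c-commands the pronoun within its binding domain → coindexation would violate Principle B.
*Amara₄*: the pronoun c-commands this R-expression → coindexation would violate Principle C on *Amara₄*.
*[Amara₄'s editor]₅*: the pronoun c-commands this R-expression → coindexation would violate Principle C on *[Amara₄'s editor]₅*.
*Priya₆*: the pronoun c-commands this R-expression → coindexation would violate Principle C on *Priya₆*.

{1, 2}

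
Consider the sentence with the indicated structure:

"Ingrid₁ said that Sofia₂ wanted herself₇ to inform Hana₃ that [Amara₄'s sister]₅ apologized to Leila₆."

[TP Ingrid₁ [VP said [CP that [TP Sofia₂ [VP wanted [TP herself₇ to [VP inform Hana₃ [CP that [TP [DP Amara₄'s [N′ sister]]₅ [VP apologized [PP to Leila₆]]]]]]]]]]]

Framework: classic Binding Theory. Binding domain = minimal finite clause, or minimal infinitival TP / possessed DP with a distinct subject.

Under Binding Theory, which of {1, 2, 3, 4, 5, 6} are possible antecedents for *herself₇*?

*herself* is an anaphor, so Principle A applies: it must be bound in its binding domain.
Binding domain of *herself₇*: the embedded TP, whose subject is Sofia₂.
*Ingrid₁* c-commands the anaphor but is outside its binding domain → cannot satisfy Principle A.
*Sofia₂* c-commands the anaphor within its binding domain → licit binder.
*Hana₃* does not c-command the anaphor → cannot bind it.
*Amara₄* does not c-command the anaphor → cannot bind it.
*[Amara₄'s sister]₅* does not c-command the anaphor → cannot bind it.
*Leila₆* does not c-command the anaphor → cannot bind it.

{2}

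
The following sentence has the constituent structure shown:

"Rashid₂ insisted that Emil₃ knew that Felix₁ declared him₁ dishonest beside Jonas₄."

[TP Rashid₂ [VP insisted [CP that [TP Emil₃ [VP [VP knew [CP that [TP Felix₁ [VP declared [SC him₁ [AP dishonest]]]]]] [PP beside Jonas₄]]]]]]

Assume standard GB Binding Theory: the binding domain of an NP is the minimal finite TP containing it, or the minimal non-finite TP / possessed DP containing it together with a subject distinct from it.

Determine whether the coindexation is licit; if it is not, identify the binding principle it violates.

Principle B

The two coindexed NPs are *Felix₁* and *him₁*.
*him₁* is a pronoun. Its binding domain is the embedded TP, whose subject is Felix₁.
*Felix₁* c-commands it within that domain and carries the same index.
The pronoun is locally bound → Principle B violation.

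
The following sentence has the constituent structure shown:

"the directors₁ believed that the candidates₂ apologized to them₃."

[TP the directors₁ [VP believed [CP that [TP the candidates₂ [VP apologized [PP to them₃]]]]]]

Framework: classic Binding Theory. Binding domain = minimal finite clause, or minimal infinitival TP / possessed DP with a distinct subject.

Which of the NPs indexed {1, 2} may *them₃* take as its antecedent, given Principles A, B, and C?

{1}

*them* is a pronoun, so Principle B applies: it must be free in its binding domain.
Binding domain of *them₃*: the embedded TP, whose subject is the candidates₂.
*the directors₁* c-commands the pronoun but from outside its binding domain, and is not c-commanded by it → coindexation permitted.
*the candidates₂* c-commands the pronoun within its binding domain → coindexation would violate Principle B.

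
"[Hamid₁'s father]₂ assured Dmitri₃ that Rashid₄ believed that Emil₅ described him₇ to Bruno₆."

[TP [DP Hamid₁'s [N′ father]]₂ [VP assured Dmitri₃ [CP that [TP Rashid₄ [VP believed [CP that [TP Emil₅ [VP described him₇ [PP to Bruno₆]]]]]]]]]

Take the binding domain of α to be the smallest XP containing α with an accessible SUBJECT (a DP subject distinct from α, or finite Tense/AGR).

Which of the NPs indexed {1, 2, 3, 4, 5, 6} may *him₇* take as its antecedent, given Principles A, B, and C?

*him* is a pronoun, so Principle B applies: it must be free in its binding domain.
Binding domain of *him₇*: the embedded TP, whose subject is Emil₅.
*Hamid₁* and the pronoun do not c-command one another → neither Principle B nor Principle C is at stake; coindexation permitted.
*[Hamid₁'s father]₂* c-commands the pronoun but from outside its binding domain, and is not c-commanded by it → coindexation permitted.
*Dmitri₃* c-commands the pronoun but from outside its binding domain, and is not c-commanded by it → coindexation permitted.
*Rashid₄* c-commands the pronoun but from outside its binding domain, and is not c-commanded by it → coindexation permitted.
*Emil₅* c-commands the pronoun within its binding domain → coindexation would violate Principle B.
*Bruno₆*: the pronoun c-commands this R-expression → coindexation would violate Principle C on *Bruno₆*.

{1, 2, 3, 4}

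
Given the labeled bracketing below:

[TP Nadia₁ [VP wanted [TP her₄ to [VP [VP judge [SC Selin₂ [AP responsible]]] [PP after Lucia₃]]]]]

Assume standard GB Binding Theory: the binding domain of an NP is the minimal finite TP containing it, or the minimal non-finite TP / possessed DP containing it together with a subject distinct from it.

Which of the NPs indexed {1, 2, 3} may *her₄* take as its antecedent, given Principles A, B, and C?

none

*her* is a pronoun, so Principle B applies: it must be free in its binding domain.
Binding domain of *her₄*: the matrix TP, whose subject is Nadia₁.
*Nadia₁* c-commands the pronoun within its binding domain → coindexation would violate Principle B.
*Selin₂*: the pronoun c-commands this R-expression → coindexation would violate Principle C on *Selin₂*.
*Lucia₃*: the pronoun c-commands this R-expression → coindexation would violate Principle C on *Lucia₃*.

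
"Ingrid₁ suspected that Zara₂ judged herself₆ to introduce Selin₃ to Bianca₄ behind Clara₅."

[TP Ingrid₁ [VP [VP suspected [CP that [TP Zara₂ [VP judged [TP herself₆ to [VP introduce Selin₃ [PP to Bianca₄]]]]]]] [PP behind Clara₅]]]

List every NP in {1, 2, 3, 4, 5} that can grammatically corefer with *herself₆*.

{2}

*herself* is an anaphor, so Principle A applies: it must be bound in its binding domain.
Binding domain of *herself₆*: the embedded TP, whose subject is Zara₂.
*Ingrid₁* c-commands the anaphor but is outside its binding domain → cannot satisfy Principle A.
*Zara₂* c-commands the anaphor within its binding domain → licit binder.
*Selin₃* does not c-command the anaphor → cannot bind it.
*Bianca₄* does not c-command the anaphor → cannot bind it.
*Clara₅* does not c-command the anaphor → cannot bind it.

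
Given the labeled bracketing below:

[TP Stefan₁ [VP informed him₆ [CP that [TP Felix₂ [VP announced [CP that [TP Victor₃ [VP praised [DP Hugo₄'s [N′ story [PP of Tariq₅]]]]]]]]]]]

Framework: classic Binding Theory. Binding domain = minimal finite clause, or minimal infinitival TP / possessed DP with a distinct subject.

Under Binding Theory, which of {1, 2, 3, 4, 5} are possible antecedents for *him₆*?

none

*him* is a pronoun, so Principle B applies: it must be free in its binding domain.
Binding domain of *him₆*: the matrix TP, whose subject is Stefan₁.
*Stefan₁* c-commands the pronoun within its binding domain → coindexation would violate Principle B.
*Felix₂*: the pronoun c-commands this R-expression → coindexation would violate Principle C on *Felix₂*.
*Victor₃*: the pronoun c-commands this R-expression → coindexation would violate Principle C on *Victor₃*.
*Hugo₄*: the pronoun c-commands this R-expression → coindexation would violate Principle C on *Hugo₄*.
*Tariq₅*: the pronoun c-commands this R-expression → coindexation would violate Principle C on *Tariq₅*.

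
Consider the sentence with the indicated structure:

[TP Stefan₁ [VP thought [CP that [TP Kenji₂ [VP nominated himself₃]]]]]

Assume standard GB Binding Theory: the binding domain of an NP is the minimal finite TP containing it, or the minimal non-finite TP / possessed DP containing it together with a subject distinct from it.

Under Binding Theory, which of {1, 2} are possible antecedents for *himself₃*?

*himself* is an anaphor, so Principle A applies: it must be bound in its binding domain.
Binding domain of *himself₃*: the embedded TP, whose subject is Kenji₂.
*Stefan₁* c-commands the anaphor but is outside its binding domain → cannot satisfy Principle A.
*Kenji₂* c-commands the anaphor within its binding domain → licit binder.

{2}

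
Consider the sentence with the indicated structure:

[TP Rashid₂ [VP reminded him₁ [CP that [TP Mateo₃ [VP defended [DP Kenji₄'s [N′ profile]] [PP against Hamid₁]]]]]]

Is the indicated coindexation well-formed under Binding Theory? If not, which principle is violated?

The two coindexed NPs are *him₁* and *Hamid₁*.
*Hamid₁* is an R-expression. Principle C requires it to be free everywhere.
*him₁* c-commands it and carries the same index.
The R-expression is bound → Principle C violation.

Principle C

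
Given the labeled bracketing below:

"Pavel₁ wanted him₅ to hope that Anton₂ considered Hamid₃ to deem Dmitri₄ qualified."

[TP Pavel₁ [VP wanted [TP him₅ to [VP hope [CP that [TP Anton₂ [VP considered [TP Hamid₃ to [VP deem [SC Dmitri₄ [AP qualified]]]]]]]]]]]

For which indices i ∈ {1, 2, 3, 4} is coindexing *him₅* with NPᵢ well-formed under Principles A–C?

*him* is a pronoun, so Principle B applies: it must be free in its binding domain.
Binding domain of *him₅*: the matrix TP, whose subject is Pavel₁.
*Pavel₁* c-commands the pronoun within its binding domain → coindexation would violate Principle B.
*Anton₂*: the pronoun c-commands this R-expression → coindexation would violate Principle C on *Anton₂*.
*Hamid₃*: the pronoun c-commands this R-expression → coindexation would violate Principle C on *Hamid₃*.
*Dmitri₄*: the pronoun c-commands this R-expression → coindexation would violate Principle C on *Dmitri₄*.

none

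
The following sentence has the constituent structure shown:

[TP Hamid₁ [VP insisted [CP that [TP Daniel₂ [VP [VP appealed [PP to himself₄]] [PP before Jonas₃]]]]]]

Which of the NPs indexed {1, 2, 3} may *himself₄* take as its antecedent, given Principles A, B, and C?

*himself* is an anaphor, so Principle A applies: it must be bound in its binding domain.
Binding domain of *himself₄*: the embedded TP, whose subject is Daniel₂.
*Hamid₁* c-commands the anaphor but is outside its binding domain → cannot satisfy Principle A.
*Daniel₂* c-commands the anaphor within its binding domain → licit binder.
*Jonas₃* does not c-command the anaphor → cannot bind it.

{2}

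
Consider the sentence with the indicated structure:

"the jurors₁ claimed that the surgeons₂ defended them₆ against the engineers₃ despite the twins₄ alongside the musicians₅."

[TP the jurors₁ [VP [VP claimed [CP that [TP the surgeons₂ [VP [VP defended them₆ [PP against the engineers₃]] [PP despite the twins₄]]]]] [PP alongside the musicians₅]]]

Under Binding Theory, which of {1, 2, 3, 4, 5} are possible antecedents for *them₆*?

*them* is a pronoun, so Principle B applies: it must be free in its binding domain.
Binding domain of *them₆*: the embedded TP, whose subject is the surgeons₂.
*the jurors₁* c-commands the pronoun but from outside its binding domain, and is not c-commanded by it → coindexation permitted.
*the surgeons₂* c-commands the pronoun within its binding domain → coindexation would violate Principle B.
*the engineers₃*: the pronoun c-commands this R-expression → coindexation would violate Principle C on *the engineers₃*.
*the twins₄* and the pronoun do not c-command one another → neither Principle B nor Principle C is at stake; coindexation permitted.
*the musicians₅* and the pronoun do not c-command one another → neither Principle B nor Principle C is at stake; coindexation permitted.

{1, 4, 5}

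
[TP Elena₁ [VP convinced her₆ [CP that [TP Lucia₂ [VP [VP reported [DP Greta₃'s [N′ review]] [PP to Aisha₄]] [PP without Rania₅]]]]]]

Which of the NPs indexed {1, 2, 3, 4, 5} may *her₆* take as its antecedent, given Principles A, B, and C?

*her* is a pronoun, so Principle B applies: it must be free in its binding domain.
Binding domain of *her₆*: the matrix TP, whose subject is Elena₁.
*Elena₁* c-commands the pronoun within its binding domain → coindexation would violate Principle B.
*Lucia₂*: the pronoun c-commands this R-expression → coindexation would violate Principle C on *Lucia₂*.
*Greta₃*: the pronoun c-commands this R-expression → coindexation would violate Principle C on *Greta₃*.
*Aisha₄*: the pronoun c-commands this R-expression → coindexation would violate Principle C on *Aisha₄*.
*Rania₅*: the pronoun c-commands this R-expression → coindexation would violate Principle C on *Rania₅*.

none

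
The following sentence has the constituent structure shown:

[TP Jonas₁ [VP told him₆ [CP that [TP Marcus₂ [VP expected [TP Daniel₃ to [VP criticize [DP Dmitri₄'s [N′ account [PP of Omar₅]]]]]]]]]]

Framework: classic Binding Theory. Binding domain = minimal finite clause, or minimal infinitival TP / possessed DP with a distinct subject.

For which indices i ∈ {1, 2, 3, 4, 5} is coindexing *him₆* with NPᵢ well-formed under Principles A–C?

*him* is a pronoun, so Principle B applies: it must be free in its binding domain.
Binding domain of *him₆*: the matrix TP, whose subject is Jonas₁.
*Jonas₁* c-commands the pronoun within its binding domain → coindexation would violate Principle B.
*Marcus₂*: the pronoun c-commands this R-expression → coindexation would violate Principle C on *Marcus₂*.
*Daniel₃*: the pronoun c-commands this R-expression → coindexation would violate Principle C on *Daniel₃*.
*Dmitri₄*: the pronoun c-commands this R-expression → coindexation would violate Principle C on *Dmitri₄*.
*Omar₅*: the pronoun c-commands this R-expression → coindexation would violate Principle C on *Omar₅*.

none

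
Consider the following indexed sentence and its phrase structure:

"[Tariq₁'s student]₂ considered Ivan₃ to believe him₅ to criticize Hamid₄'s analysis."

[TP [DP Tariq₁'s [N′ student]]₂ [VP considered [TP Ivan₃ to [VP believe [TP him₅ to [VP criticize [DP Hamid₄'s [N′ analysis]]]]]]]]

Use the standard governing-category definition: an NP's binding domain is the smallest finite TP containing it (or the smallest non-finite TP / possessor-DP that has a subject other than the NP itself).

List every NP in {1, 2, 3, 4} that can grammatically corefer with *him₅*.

*him* is a pronoun, so Principle B applies: it must be free in its binding domain.
Binding domain of *him₅*: the embedded TP, whose subject is Ivan₃.
*Tariq₁* and the pronoun do not c-command one another → neither Principle B nor Principle C is at stake; coindexation permitted.
*[Tariq₁'s student]₂* c-commands the pronoun but from outside its binding domain, and is not c-commanded by it → coindexation permitted.
*Ivan₃* c-commands the pronoun within its binding domain → coindexation would violate Principle B.
*Hamid₄*: the pronoun c-commands this R-expression → coindexation would violate Principle C on *Hamid₄*.

{1, 2}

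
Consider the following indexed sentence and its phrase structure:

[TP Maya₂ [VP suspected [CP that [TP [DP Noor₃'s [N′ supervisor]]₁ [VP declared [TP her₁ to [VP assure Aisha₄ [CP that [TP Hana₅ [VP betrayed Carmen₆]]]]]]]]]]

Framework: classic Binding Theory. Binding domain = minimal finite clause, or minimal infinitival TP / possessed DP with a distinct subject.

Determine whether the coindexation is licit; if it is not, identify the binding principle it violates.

The two coindexed NPs are *[Noor₃'s supervisor]₁* and *her₁*.
*her₁* is a pronoun. Its binding domain is the embedded TP, whose subject is [Noor₃'s supervisor]₁.
*[Noor₃'s supervisor]₁* c-commands it within that domain and carries the same index.
The pronoun is locally bound → Principle B violation.

Principle B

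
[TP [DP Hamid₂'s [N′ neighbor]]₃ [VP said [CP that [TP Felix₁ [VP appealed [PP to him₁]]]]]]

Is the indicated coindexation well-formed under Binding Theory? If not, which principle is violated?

Principle B

The two coindexed NPs are *Felix₁* and *him₁*.
*him₁* is a pronoun. Its binding domain is the embedded TP, whose subject is Felix₁.
*Felix₁* c-commands it within that domain and carries the same index.
The pronoun is locally bound → Principle B violation.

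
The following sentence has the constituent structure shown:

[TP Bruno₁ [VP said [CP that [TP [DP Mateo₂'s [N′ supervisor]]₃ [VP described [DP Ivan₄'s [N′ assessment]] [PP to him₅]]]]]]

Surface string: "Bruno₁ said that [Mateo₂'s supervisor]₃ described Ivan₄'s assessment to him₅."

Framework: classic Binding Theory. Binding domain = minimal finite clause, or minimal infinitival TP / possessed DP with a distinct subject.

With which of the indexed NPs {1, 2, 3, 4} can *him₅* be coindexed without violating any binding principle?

{1, 2, 4}

*him* is a pronoun, so Principle B applies: it must be free in its binding domain.
Binding domain of *him₅*: the embedded TP, whose subject is [Mateo₂'s supervisor]₃.
*Bruno₁* c-commands the pronoun but from outside its binding domain, and is not c-commanded by it → coindexation permitted.
*Mateo₂* and the pronoun do not c-command one another → neither Principle B nor Principle C is at stake; coindexation permitted.
*[Mateo₂'s supervisor]₃* c-commands the pronoun within its binding domain → coindexation would violate Principle B.
*Ivan₄* and the pronoun do not c-command one another → neither Principle B nor Principle C is at stake; coindexation permitted.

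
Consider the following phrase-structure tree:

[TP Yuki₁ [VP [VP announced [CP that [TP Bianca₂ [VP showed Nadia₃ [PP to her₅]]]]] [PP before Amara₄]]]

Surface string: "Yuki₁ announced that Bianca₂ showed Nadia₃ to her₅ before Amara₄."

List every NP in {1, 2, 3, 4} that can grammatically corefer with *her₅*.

{1, 4}

*her* is a pronoun, so Principle B applies: it must be free in its binding domain.
Binding domain of *her₅*: the embedded TP, whose subject is Bianca₂.
*Yuki₁* c-commands the pronoun but from outside its binding domain, and is not c-commanded by it → coindexation permitted.
*Bianca₂* c-commands the pronoun within its binding domain → coindexation would violate Principle B.
*Nadia₃* c-commands the pronoun within its binding domain → coindexation would violate Principle B.
*Amara₄* and the pronoun do not c-command one another → neither Principle B nor Principle C is at stake; coindexation permitted.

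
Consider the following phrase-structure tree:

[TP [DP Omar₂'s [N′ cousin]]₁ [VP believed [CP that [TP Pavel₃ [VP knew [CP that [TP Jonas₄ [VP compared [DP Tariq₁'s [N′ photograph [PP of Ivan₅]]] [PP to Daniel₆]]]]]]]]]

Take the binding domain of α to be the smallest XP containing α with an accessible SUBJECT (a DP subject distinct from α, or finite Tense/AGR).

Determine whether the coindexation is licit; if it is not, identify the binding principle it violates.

The two coindexed NPs are *[Omar₂'s cousin]₁* and *Tariq₁*.
*Tariq₁* is an R-expression. Principle C requires it to be free everywhere.
*[Omar₂'s cousin]₁* c-commands it and carries the same index.
The R-expression is bound → Principle C violation.

Principle C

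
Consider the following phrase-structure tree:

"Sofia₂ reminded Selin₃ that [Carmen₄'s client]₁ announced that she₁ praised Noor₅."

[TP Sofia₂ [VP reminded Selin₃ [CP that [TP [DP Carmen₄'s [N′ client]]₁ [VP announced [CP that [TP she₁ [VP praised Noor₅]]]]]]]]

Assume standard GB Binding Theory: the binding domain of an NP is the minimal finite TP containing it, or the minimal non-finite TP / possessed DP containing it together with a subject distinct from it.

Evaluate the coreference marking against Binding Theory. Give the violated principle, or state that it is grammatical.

grammatical

The two coindexed NPs are *[Carmen₄'s client]₁* and *she₁*.
*she₁* is a pronoun; nothing c-commands it within its binding domain (the embedded TP.), so Principle B holds trivially.
*[Carmen₄'s client]₁* is an R-expression; *she₁* does not c-command it, and no other NP shares its index, so Principle C is satisfied.
All principles are respected.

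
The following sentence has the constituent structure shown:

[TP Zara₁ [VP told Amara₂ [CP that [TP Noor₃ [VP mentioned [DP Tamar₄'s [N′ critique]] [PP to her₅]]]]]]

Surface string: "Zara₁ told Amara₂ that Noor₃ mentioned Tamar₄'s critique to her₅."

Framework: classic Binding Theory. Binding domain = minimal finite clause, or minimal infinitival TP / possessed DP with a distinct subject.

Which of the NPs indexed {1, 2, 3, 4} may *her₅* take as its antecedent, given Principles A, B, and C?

{1, 2, 4}

*her* is a pronoun, so Principle B applies: it must be free in its binding domain.
Binding domain of *her₅*: the embedded TP, whose subject is Noor₃.
*Zara₁* c-commands the pronoun but from outside its binding domain, and is not c-commanded by it → coindexation permitted.
*Amara₂* c-commands the pronoun but from outside its binding domain, and is not c-commanded by it → coindexation permitted.
*Noor₃* c-commands the pronoun within its binding domain → coindexation would violate Principle B.
*Tamar₄* and the pronoun do not c-command one another → neither Principle B nor Principle C is at stake; coindexation permitted.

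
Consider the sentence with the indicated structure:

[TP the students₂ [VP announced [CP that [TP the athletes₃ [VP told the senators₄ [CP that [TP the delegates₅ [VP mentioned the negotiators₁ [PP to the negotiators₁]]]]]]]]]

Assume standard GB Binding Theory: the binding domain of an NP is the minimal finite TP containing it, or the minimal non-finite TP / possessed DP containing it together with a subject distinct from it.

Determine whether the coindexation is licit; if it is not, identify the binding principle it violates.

The two coindexed NPs are *the negotiators₁* (the lower occurrence) and *the negotiators₁* (the higher occurrence).
*the negotiators₁* (the lower occurrence) is an R-expression. Principle C requires it to be free everywhere.
*the negotiators₁* (the higher occurrence) c-commands it and carries the same index.
The R-expression is bound → Principle C violation.

Principle C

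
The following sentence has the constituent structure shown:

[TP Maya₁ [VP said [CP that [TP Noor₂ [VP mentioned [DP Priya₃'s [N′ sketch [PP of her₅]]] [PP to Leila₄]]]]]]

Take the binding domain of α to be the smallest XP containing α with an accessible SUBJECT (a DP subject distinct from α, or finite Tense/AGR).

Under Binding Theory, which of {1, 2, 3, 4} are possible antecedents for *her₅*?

*her* is a pronoun, so Principle B applies: it must be free in its binding domain.
Binding domain of *her₅*: the possessed DP, whose subject is Priya₃.
*Maya₁* c-commands the pronoun but from outside its binding domain, and is not c-commanded by it → coindexation permitted.
*Noor₂* c-commands the pronoun but from outside its binding domain, and is not c-commanded by it → coindexation permitted.
*Priya₃* c-commands the pronoun within its binding domain → coindexation would violate Principle B.
*Leila₄* and the pronoun do not c-command one another → neither Principle B nor Principle C is at stake; coindexation permitted.

{1, 2, 4}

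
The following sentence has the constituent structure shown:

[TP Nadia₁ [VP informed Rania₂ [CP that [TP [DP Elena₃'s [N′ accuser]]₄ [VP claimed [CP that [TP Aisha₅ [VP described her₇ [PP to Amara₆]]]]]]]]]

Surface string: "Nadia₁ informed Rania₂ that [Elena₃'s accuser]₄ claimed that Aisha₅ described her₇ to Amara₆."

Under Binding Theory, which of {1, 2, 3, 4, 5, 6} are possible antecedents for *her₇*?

*her* is a pronoun, so Principle B applies: it must be free in its binding domain.
Binding domain of *her₇*: the embedded TP, whose subject is Aisha₅.
*Nadia₁* c-commands the pronoun but from outside its binding domain, and is not c-commanded by it → coindexation permitted.
*Rania₂* c-commands the pronoun but from outside its binding domain, and is not c-commanded by it → coindexation permitted.
*Elena₃* and the pronoun do not c-command one another → neither Principle B nor Principle C is at stake; coindexation permitted.
*[Elena₃'s accuser]₄* c-commands the pronoun but from outside its binding domain, and is not c-commanded by it → coindexation permitted.
*Aisha₅* c-commands the pronoun within its binding domain → coindexation would violate Principle B.
*Amara₆*: the pronoun c-commands this R-expression → coindexation would violate Principle C on *Amara₆*.

{1, 2, 3, 4}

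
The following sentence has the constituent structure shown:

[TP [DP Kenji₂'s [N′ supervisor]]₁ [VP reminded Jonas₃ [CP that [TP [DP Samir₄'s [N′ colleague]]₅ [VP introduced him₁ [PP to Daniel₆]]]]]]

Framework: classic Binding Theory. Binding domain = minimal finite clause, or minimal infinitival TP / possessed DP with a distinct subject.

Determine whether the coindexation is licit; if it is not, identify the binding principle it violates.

grammatical

The two coindexed NPs are *[Kenji₂'s supervisor]₁* and *him₁*.
*him₁* is a pronoun; its binding domain is the embedded TP, whose subject is [Samir₄'s colleague]₅. Within that domain it is c-commanded only by *[Samir₄'s colleague]₅*, which carries a different index — the pronoun is free locally, so Principle B holds.
*[Kenji₂'s supervisor]₁* is an R-expression; *him₁* does not c-command it, and no other NP shares its index, so Principle C is satisfied.
All principles are respected.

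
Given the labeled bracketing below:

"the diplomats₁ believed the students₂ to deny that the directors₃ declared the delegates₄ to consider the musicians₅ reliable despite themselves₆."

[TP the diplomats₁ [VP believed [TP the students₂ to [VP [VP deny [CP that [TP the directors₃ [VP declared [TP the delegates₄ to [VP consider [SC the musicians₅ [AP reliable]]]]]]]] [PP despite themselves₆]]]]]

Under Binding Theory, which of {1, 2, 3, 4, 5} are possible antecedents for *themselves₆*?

*themselves* is an anaphor, so Principle A applies: it must be bound in its binding domain.
Binding domain of *themselves₆*: the embedded TP, whose subject is the students₂.
*the diplomats₁* c-commands the anaphor but is outside its binding domain → cannot satisfy Principle A.
*the students₂* c-commands the anaphor within its binding domain → licit binder.
*the directors₃* does not c-command the anaphor → cannot bind it.
*the delegates₄* does not c-command the anaphor → cannot bind it.
*the musicians₅* does not c-command the anaphor → cannot bind it.

{2}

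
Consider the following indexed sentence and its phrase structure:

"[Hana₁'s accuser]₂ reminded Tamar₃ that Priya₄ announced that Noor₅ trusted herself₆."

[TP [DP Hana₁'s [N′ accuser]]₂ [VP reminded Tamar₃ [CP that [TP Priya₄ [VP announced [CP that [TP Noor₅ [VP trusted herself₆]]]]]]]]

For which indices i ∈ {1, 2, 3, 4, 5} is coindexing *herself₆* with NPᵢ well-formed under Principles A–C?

*herself* is an anaphor, so Principle A applies: it must be bound in its binding domain.
Binding domain of *herself₆*: the embedded TP, whose subject is Noor₅.
*Hana₁* does not c-command the anaphor → cannot bind it.
*[Hana₁'s accuser]₂* c-commands the anaphor but is outside its binding domain → cannot satisfy Principle A.
*Tamar₃* c-commands the anaphor but is outside its binding domain → cannot satisfy Principle A.
*Priya₄* c-commands the anaphor but is outside its binding domain → cannot satisfy Principle A.
*Noor₅* c-commands the anaphor within its binding domain → licit binder.

{5}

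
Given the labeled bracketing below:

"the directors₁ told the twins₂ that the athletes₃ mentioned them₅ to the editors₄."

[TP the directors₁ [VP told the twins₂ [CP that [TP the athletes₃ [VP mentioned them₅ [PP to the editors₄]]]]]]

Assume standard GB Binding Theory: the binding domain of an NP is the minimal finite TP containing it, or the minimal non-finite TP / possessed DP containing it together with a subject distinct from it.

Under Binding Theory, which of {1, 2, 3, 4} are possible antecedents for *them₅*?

{1, 2}

*them* is a pronoun, so Principle B applies: it must be free in its binding domain.
Binding domain of *them₅*: the embedded TP, whose subject is the athletes₃.
*the directors₁* c-commands the pronoun but from outside its binding domain, and is not c-commanded by it → coindexation permitted.
*the twins₂* c-commands the pronoun but from outside its binding domain, and is not c-commanded by it → coindexation permitted.
*the athletes₃* c-commands the pronoun within its binding domain → coindexation would violate Principle B.
*the editors₄*: the pronoun c-commands this R-expression → coindexation would violate Principle C on *the editors₄*.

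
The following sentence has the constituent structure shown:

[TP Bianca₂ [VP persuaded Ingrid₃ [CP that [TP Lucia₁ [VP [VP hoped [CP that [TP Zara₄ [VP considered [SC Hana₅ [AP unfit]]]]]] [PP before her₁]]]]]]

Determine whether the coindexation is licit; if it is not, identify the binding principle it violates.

Principle B

The two coindexed NPs are *Lucia₁* and *her₁*.
*her₁* is a pronoun. Its binding domain is the embedded TP, whose subject is Lucia₁.
*Lucia₁* c-commands it within that domain and carries the same index.
The pronoun is locally bound → Principle B violation.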